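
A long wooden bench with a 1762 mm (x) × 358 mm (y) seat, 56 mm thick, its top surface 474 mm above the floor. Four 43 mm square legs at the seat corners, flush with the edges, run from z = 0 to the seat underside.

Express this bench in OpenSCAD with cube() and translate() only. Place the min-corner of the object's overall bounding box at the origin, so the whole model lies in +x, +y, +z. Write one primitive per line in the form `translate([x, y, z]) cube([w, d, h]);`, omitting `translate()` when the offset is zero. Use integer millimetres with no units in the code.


translate([0, 0, 418]) cube([1762, 358, 56]);
cube([43, 43, 418]);
translate([0, 315, 0]) cube([43, 43, 418]);
translate([1719, 0, 0]) cube([43, 43, 418]);
translate([1719, 315, 0]) cube([43, 43, 418]);


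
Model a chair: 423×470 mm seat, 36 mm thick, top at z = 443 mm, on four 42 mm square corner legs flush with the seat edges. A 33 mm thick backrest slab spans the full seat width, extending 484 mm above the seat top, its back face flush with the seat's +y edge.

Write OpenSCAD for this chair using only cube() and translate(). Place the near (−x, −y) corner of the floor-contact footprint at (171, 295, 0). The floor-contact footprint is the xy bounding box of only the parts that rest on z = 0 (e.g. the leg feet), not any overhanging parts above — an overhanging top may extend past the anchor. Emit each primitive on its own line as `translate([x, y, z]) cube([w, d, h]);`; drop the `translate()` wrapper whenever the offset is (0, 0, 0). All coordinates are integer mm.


// leg_h = 443 - 36 = 407
translate([171, 295, 407]) cube([423, 470, 36]);
translate([171, 295, 0]) cube([42, 42, 407]);
translate([552, 295, 0]) cube([42, 42, 407]);
translate([171, 723, 0]) cube([42, 42, 407]);
translate([552, 723, 0]) cube([42, 42, 407]);
translate([171, 732, 443]) cube([423, 33, 484]);


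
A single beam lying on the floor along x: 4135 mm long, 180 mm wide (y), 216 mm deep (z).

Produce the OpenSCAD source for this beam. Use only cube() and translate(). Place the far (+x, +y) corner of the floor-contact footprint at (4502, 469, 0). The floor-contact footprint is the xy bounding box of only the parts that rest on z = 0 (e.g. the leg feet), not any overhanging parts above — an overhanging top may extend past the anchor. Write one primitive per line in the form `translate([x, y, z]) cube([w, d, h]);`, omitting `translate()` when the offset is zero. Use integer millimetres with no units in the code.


translate([367, 289, 0]) cube([4135, 180, 216]);


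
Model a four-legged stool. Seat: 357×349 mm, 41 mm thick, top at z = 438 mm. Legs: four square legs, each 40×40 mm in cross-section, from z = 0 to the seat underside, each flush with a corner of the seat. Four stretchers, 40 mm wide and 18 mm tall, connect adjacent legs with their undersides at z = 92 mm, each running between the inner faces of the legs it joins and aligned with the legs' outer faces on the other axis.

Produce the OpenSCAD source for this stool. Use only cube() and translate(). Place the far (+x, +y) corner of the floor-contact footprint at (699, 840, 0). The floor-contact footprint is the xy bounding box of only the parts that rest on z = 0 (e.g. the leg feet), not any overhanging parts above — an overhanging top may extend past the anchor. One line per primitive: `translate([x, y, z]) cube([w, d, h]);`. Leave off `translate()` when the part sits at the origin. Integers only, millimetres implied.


translate([342, 491, 397]) cube([357, 349, 41]);
translate([342, 491, 0]) cube([40, 40, 397]);
translate([659, 491, 0]) cube([40, 40, 397]);
translate([342, 800, 0]) cube([40, 40, 397]);
translate([659, 800, 0]) cube([40, 40, 397]);
translate([382, 491, 92]) cube([277, 40, 18]);
translate([382, 800, 92]) cube([277, 40, 18]);
translate([342, 531, 92]) cube([40, 269, 18]);
translate([659, 531, 92]) cube([40, 269, 18]);


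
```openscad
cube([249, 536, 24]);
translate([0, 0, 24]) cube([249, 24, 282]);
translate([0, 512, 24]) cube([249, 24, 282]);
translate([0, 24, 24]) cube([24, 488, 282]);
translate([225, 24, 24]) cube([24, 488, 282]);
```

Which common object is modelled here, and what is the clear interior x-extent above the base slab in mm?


An open box. The internal width is 201 mm.

A 249×536 base slab with four walls standing on it — an open box. The base is 249 mm wide and the walls are 24 mm thick, so the internal width is 249 − 2 × 24 = 201 mm.


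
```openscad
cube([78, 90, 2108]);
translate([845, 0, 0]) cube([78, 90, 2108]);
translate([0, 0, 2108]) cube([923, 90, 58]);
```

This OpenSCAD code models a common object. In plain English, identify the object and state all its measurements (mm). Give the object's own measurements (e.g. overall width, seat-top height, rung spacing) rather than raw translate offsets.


A door frame. The clear opening is 767 mm wide and 2108 mm high. Two 78 mm wide jambs, 90 mm deep, stand either side of the opening from the floor to the top of the opening. A 58 mm thick head sits across the top of both jambs, spanning the full outside width of the frame.


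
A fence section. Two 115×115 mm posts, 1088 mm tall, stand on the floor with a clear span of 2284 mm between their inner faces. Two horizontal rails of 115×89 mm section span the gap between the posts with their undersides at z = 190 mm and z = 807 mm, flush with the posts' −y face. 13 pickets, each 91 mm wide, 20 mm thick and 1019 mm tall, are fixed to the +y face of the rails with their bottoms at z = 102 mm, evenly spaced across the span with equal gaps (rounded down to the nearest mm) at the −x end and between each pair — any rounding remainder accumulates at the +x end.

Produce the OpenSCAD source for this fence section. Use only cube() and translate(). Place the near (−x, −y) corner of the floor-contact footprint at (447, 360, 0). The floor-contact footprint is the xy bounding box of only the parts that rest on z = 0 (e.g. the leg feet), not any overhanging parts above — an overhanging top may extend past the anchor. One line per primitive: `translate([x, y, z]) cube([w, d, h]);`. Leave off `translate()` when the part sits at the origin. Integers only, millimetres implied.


translate([447, 360, 0]) cube([115, 115, 1088]);
translate([2846, 360, 0]) cube([115, 115, 1088]);
translate([562, 360, 190]) cube([2284, 115, 89]);
translate([562, 360, 807]) cube([2284, 115, 89]);
translate([640, 475, 102]) cube([91, 20, 1019]);
translate([809, 475, 102]) cube([91, 20, 1019]);
translate([978, 475, 102]) cube([91, 20, 1019]);
translate([1147, 475, 102]) cube([91, 20, 1019]);
translate([1316, 475, 102]) cube([91, 20, 1019]);
translate([1485, 475, 102]) cube([91, 20, 1019]);
translate([1654, 475, 102]) cube([91, 20, 1019]);
translate([1823, 475, 102]) cube([91, 20, 1019]);
translate([1992, 475, 102]) cube([91, 20, 1019]);
translate([2161, 475, 102]) cube([91, 20, 1019]);
translate([2330, 475, 102]) cube([91, 20, 1019]);
translate([2499, 475, 102]) cube([91, 20, 1019]);
translate([2668, 475, 102]) cube([91, 20, 1019]);


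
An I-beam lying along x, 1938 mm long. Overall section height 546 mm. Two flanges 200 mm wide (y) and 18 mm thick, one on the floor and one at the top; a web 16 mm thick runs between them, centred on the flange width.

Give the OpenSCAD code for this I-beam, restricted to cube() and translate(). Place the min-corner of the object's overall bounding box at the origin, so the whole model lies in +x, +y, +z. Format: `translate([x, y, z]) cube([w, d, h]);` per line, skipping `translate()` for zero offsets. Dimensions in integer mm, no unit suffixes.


cube([1938, 200, 18]);
translate([0, 92, 18]) cube([1938, 16, 510]);
translate([0, 0, 528]) cube([1938, 200, 18]);


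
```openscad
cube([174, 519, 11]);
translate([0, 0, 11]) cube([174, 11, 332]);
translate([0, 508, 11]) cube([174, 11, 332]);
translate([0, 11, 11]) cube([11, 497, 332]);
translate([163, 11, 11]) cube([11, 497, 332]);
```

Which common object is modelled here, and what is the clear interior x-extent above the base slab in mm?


An open box. The internal width is 152 mm.

A 174×519 base slab with four walls standing on it — an open box. The base is 174 mm wide and the walls are 11 mm thick, so the internal width is 174 − 2 × 11 = 152 mm.


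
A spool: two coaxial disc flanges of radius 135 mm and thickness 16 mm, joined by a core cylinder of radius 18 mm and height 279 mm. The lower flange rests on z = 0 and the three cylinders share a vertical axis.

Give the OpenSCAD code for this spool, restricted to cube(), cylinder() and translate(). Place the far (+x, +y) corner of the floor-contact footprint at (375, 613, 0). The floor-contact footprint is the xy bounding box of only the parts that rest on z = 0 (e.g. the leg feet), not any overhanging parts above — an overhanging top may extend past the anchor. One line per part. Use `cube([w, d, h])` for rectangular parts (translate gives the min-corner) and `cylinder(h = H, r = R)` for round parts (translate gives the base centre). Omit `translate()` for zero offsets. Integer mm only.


translate([240, 478, 0]) cylinder(h = 16, r = 135);
translate([240, 478, 16]) cylinder(h = 279, r = 18);
translate([240, 478, 295]) cylinder(h = 16, r = 135);


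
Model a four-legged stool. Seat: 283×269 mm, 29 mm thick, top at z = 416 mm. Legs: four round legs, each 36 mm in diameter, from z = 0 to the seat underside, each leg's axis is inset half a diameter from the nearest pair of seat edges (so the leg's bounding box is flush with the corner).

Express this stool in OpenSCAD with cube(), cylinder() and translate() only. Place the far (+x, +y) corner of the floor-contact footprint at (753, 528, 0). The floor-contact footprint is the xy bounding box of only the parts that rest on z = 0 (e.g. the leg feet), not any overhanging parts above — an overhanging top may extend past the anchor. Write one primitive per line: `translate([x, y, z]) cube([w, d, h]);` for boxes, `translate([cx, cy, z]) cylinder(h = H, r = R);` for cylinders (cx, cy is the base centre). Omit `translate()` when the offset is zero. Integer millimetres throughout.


translate([470, 259, 387]) cube([283, 269, 29]);
translate([488, 277, 0]) cylinder(h = 387, r = 18);
translate([735, 277, 0]) cylinder(h = 387, r = 18);
translate([488, 510, 0]) cylinder(h = 387, r = 18);
translate([735, 510, 0]) cylinder(h = 387, r = 18);


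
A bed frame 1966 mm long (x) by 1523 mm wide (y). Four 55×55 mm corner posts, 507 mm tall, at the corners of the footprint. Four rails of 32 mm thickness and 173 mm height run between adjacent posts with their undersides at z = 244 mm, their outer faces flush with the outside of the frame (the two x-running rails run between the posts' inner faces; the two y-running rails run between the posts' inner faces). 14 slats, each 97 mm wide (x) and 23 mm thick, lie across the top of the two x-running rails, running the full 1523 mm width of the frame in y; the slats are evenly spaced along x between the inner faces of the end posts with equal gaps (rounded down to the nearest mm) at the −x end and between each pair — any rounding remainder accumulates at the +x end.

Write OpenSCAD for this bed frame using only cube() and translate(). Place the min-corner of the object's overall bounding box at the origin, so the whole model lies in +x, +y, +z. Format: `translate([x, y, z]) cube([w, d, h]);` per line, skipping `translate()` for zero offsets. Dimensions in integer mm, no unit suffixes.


// slat z = rail_z + rail_h = 244 + 173 = 417
// slat gap = ⌊(1856 − 14·97) / 15⌋ = 33
cube([55, 55, 507]);
translate([0, 1468, 0]) cube([55, 55, 507]);
translate([1911, 0, 0]) cube([55, 55, 507]);
translate([1911, 1468, 0]) cube([55, 55, 507]);
translate([55, 0, 244]) cube([1856, 32, 173]);
translate([55, 1491, 244]) cube([1856, 32, 173]);
translate([0, 55, 244]) cube([32, 1413, 173]);
translate([1934, 55, 244]) cube([32, 1413, 173]);
translate([88, 0, 417]) cube([97, 1523, 23]);
translate([218, 0, 417]) cube([97, 1523, 23]);
translate([348, 0, 417]) cube([97, 1523, 23]);
translate([478, 0, 417]) cube([97, 1523, 23]);
translate([608, 0, 417]) cube([97, 1523, 23]);
translate([738, 0, 417]) cube([97, 1523, 23]);
translate([868, 0, 417]) cube([97, 1523, 23]);
translate([998, 0, 417]) cube([97, 1523, 23]);
translate([1128, 0, 417]) cube([97, 1523, 23]);
translate([1258, 0, 417]) cube([97, 1523, 23]);
translate([1388, 0, 417]) cube([97, 1523, 23]);
translate([1518, 0, 417]) cube([97, 1523, 23]);
translate([1648, 0, 417]) cube([97, 1523, 23]);
translate([1778, 0, 417]) cube([97, 1523, 23]);


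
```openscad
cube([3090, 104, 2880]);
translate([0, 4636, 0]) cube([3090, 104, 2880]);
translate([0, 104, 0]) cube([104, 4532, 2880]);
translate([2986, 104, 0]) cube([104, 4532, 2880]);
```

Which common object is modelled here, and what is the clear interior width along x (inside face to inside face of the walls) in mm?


A house (or room) frame. The interior width is 2882 mm.

Four 2880 mm walls enclosing a rectangle with no floor or roof — a room or house frame. Outside width is 3090 mm and wall thickness is 104 mm, so the interior width is 3090 − 2 × 104 = 2882 mm.


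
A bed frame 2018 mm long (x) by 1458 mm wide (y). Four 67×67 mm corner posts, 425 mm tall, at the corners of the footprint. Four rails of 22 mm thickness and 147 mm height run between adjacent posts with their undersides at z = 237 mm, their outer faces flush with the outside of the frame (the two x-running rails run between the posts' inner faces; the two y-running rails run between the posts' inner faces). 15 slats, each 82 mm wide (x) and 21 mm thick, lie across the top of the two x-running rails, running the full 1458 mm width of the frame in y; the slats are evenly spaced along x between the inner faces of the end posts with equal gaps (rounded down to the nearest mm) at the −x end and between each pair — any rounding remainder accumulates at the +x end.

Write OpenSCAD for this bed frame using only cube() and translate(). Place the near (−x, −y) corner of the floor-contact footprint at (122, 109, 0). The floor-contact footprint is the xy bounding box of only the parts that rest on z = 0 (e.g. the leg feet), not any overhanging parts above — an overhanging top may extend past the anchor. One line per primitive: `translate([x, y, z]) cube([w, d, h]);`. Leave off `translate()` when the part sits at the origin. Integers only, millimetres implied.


translate([122, 109, 0]) cube([67, 67, 425]);
translate([122, 1500, 0]) cube([67, 67, 425]);
translate([2073, 109, 0]) cube([67, 67, 425]);
translate([2073, 1500, 0]) cube([67, 67, 425]);
translate([189, 109, 237]) cube([1884, 22, 147]);
translate([189, 1545, 237]) cube([1884, 22, 147]);
translate([122, 176, 237]) cube([22, 1324, 147]);
translate([2118, 176, 237]) cube([22, 1324, 147]);
translate([229, 109, 384]) cube([82, 1458, 21]);
translate([351, 109, 384]) cube([82, 1458, 21]);
translate([473, 109, 384]) cube([82, 1458, 21]);
translate([595, 109, 384]) cube([82, 1458, 21]);
translate([717, 109, 384]) cube([82, 1458, 21]);
translate([839, 109, 384]) cube([82, 1458, 21]);
translate([961, 109, 384]) cube([82, 1458, 21]);
translate([1083, 109, 384]) cube([82, 1458, 21]);
translate([1205, 109, 384]) cube([82, 1458, 21]);
translate([1327, 109, 384]) cube([82, 1458, 21]);
translate([1449, 109, 384]) cube([82, 1458, 21]);
translate([1571, 109, 384]) cube([82, 1458, 21]);
translate([1693, 109, 384]) cube([82, 1458, 21]);
translate([1815, 109, 384]) cube([82, 1458, 21]);
translate([1937, 109, 384]) cube([82, 1458, 21]);


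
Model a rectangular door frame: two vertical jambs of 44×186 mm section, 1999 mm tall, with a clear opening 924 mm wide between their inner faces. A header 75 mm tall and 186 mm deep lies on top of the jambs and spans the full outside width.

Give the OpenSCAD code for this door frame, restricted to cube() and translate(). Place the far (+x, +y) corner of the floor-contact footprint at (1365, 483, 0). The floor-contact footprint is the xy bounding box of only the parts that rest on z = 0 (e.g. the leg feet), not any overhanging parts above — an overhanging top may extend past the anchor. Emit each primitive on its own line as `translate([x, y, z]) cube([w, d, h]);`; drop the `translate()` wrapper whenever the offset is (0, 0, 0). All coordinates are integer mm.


translate([353, 297, 0]) cube([44, 186, 1999]);
translate([1321, 297, 0]) cube([44, 186, 1999]);
translate([353, 297, 1999]) cube([1012, 186, 75]);


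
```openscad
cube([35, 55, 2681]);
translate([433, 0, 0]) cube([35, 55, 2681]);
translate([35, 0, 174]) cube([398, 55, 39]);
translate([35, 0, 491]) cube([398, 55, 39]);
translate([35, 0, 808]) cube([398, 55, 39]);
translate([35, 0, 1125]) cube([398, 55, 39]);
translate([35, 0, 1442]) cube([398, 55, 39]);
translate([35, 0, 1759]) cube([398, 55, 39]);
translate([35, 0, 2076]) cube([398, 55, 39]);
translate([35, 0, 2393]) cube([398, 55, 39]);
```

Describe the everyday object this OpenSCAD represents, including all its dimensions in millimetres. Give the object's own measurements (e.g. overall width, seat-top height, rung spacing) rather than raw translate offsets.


A straight ladder. Two 35×55 mm vertical rails, 2681 mm tall, stand 468 mm apart (outside-to-outside) with their front faces coplanar on the −y side. 8 rungs, each 55 mm deep and 39 mm tall, span between the inner faces of the rails, front faces flush with the rails. The lowest rung's underside is at z = 174 mm and rungs are spaced 317 mm apart (underside to underside).


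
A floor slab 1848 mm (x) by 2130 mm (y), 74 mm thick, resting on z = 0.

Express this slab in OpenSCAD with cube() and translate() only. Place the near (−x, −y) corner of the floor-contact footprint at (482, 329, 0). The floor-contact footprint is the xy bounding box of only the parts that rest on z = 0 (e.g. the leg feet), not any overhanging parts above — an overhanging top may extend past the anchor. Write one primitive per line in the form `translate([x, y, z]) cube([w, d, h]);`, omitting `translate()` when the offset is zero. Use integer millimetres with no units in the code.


translate([482, 329, 0]) cube([1848, 2130, 74]);


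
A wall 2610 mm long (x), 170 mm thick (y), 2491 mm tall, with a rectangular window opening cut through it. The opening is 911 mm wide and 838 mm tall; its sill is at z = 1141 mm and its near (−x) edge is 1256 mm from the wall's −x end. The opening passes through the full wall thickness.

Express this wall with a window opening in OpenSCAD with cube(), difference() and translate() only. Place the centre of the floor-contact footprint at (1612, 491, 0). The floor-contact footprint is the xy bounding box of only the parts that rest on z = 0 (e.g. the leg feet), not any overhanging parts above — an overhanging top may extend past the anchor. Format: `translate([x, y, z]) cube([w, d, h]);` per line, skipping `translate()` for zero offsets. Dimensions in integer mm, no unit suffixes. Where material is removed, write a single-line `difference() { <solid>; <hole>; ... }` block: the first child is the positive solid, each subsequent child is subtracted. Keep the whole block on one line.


difference() { translate([307, 406, 0]) cube([2610, 170, 2491]); translate([1563, 406, 1141]) cube([911, 170, 838]); }


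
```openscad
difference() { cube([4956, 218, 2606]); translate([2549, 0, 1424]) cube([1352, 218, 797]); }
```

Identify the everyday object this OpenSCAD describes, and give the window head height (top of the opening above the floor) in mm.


A wall with a window opening. The window head height is 2221 mm.

A wall with a rectangular opening subtracted — a window. Sill at z = 1424, opening 797 mm tall, so the head is at 1424 + 797 = 2221 mm.


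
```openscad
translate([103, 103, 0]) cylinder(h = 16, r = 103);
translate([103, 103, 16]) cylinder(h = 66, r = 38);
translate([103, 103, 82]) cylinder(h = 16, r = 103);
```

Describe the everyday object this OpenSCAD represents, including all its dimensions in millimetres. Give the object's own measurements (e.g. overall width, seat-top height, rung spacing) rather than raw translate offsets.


A spool: two coaxial disc flanges of radius 103 mm and thickness 16 mm, joined by a core cylinder of radius 38 mm and height 66 mm. The lower flange rests on z = 0 and the three cylinders share a vertical axis.


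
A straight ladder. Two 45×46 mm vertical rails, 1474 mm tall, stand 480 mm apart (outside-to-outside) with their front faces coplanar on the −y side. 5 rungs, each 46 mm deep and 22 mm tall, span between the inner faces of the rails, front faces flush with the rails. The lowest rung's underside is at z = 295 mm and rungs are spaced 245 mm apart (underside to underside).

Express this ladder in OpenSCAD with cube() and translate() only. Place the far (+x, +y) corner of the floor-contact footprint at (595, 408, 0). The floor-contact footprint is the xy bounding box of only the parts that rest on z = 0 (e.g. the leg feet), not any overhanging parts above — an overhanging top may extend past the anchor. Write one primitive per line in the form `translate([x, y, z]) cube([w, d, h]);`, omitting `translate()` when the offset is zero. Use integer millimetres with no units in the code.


translate([115, 362, 0]) cube([45, 46, 1474]);
translate([550, 362, 0]) cube([45, 46, 1474]);
translate([160, 362, 295]) cube([390, 46, 22]);
translate([160, 362, 540]) cube([390, 46, 22]);
translate([160, 362, 785]) cube([390, 46, 22]);
translate([160, 362, 1030]) cube([390, 46, 22]);
translate([160, 362, 1275]) cube([390, 46, 22]);


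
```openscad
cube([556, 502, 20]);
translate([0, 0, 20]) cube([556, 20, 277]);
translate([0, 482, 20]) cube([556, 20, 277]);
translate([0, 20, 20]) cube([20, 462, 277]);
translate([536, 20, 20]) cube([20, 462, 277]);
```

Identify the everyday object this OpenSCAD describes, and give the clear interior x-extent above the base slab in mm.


An open box. The internal width is 516 mm.

A 556×502 base slab with four walls standing on it — an open box. The base is 556 mm wide and the walls are 20 mm thick, so the internal width is 556 − 2 × 20 = 516 mm.


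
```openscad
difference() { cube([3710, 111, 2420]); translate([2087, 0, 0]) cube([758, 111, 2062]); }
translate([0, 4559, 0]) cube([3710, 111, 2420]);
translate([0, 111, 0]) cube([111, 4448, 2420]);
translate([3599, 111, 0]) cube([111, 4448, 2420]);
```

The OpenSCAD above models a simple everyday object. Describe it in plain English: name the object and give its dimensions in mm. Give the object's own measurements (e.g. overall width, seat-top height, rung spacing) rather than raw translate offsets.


A single room: four walls, each 2420 mm tall and 111 mm thick, enclosing an outside footprint 3710×4670 mm (x × y), no floor or roof. The front and back walls (−y and +y sides) run the full x-width; the side walls fit between their inner faces. A door opening 758 mm wide and 2062 mm tall is cut through the front wall from the floor up, its −x edge 2087 mm from the wall's −x end.


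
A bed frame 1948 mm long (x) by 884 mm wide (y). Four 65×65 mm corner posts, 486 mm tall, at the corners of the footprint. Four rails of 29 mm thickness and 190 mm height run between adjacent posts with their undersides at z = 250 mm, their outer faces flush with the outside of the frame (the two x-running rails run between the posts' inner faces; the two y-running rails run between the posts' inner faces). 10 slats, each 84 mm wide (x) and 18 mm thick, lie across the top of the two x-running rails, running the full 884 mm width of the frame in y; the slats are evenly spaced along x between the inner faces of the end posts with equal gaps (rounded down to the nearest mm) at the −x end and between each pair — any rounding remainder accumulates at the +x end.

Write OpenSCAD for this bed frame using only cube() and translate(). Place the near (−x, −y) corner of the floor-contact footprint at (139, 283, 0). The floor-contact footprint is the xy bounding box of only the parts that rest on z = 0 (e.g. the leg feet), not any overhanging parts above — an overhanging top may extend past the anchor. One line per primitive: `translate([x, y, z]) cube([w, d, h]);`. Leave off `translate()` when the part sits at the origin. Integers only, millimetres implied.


// slat z = rail_z + rail_h = 250 + 190 = 440
// slat gap = ⌊(1818 − 10·84) / 11⌋ = 88
translate([139, 283, 0]) cube([65, 65, 486]);
translate([139, 1102, 0]) cube([65, 65, 486]);
translate([2022, 283, 0]) cube([65, 65, 486]);
translate([2022, 1102, 0]) cube([65, 65, 486]);
translate([204, 283, 250]) cube([1818, 29, 190]);
translate([204, 1138, 250]) cube([1818, 29, 190]);
translate([139, 348, 250]) cube([29, 754, 190]);
translate([2058, 348, 250]) cube([29, 754, 190]);
translate([292, 283, 440]) cube([84, 884, 18]);
translate([464, 283, 440]) cube([84, 884, 18]);
translate([636, 283, 440]) cube([84, 884, 18]);
translate([808, 283, 440]) cube([84, 884, 18]);
translate([980, 283, 440]) cube([84, 884, 18]);
translate([1152, 283, 440]) cube([84, 884, 18]);
translate([1324, 283, 440]) cube([84, 884, 18]);
translate([1496, 283, 440]) cube([84, 884, 18]);
translate([1668, 283, 440]) cube([84, 884, 18]);
translate([1840, 283, 440]) cube([84, 884, 18]);


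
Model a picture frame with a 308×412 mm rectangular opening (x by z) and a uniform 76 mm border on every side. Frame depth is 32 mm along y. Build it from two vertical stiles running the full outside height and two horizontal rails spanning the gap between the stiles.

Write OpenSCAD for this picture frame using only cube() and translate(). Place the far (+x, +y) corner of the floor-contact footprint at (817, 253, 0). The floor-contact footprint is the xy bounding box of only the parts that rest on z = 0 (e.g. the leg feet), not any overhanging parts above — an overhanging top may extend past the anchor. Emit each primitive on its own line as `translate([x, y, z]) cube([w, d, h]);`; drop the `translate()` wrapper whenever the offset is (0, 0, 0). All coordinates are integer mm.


translate([357, 221, 0]) cube([76, 32, 564]);
translate([741, 221, 0]) cube([76, 32, 564]);
translate([433, 221, 0]) cube([308, 32, 76]);
translate([433, 221, 488]) cube([308, 32, 76]);


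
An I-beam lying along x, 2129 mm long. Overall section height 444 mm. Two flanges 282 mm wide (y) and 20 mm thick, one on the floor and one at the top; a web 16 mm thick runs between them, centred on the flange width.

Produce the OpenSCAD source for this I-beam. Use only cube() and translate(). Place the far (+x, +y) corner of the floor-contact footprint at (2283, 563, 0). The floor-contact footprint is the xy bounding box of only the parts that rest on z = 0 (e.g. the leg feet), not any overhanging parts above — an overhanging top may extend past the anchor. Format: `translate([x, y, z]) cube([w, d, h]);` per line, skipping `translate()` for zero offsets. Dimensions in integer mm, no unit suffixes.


translate([154, 281, 0]) cube([2129, 282, 20]);
translate([154, 414, 20]) cube([2129, 16, 404]);
translate([154, 281, 424]) cube([2129, 282, 20]);


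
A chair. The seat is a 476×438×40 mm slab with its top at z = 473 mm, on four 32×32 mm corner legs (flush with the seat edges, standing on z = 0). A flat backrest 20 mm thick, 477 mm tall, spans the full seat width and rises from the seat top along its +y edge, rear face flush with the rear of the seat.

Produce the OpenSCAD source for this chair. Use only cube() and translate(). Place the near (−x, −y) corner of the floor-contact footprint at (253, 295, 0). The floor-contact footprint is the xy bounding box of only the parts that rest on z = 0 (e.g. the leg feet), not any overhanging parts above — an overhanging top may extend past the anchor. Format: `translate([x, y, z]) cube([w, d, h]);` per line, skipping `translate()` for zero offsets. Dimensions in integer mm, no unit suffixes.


translate([253, 295, 433]) cube([476, 438, 40]);
translate([253, 295, 0]) cube([32, 32, 433]);
translate([697, 295, 0]) cube([32, 32, 433]);
translate([253, 701, 0]) cube([32, 32, 433]);
translate([697, 701, 0]) cube([32, 32, 433]);
translate([253, 713, 473]) cube([476, 20, 477]);


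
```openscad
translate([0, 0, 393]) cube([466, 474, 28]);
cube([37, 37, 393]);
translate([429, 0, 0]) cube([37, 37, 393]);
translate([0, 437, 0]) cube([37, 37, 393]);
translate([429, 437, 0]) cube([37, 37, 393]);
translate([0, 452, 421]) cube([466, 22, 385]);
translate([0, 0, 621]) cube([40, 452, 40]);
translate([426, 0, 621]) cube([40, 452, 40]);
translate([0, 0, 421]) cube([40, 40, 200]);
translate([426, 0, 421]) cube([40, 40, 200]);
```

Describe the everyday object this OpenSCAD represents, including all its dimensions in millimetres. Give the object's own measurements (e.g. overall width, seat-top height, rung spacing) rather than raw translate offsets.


A chair. The seat is a 466×474×28 mm slab with its top at z = 421 mm, on four 37×37 mm corner legs (flush with the seat edges, standing on z = 0). A flat backrest 22 mm thick, 385 mm tall, spans the full seat width and rises from the seat top along its +y edge, rear face flush with the rear of the seat. Two armrests of 40×40 mm section run along each side from the seat's front edge to the front of the backrest, top faces 240 mm above the seat top and outer faces flush with the seat's x-edges; a 40×40 mm post under the front of each armrest stands on the seat at the front corner.


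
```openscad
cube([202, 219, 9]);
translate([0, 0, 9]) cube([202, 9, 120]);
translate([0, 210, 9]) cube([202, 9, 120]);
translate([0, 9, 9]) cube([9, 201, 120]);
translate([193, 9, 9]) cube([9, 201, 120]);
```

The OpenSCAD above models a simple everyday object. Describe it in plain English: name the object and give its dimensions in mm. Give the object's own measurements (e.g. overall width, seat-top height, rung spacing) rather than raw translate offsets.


An open-topped rectangular box: outside dimensions 202×219×129 mm, with a uniform wall and base thickness of 9 mm. The base is a full 202×219 slab on the floor; four walls sit on top of the base. The front and back walls (the −y and +y sides) span the full width; the two side walls fit between them.


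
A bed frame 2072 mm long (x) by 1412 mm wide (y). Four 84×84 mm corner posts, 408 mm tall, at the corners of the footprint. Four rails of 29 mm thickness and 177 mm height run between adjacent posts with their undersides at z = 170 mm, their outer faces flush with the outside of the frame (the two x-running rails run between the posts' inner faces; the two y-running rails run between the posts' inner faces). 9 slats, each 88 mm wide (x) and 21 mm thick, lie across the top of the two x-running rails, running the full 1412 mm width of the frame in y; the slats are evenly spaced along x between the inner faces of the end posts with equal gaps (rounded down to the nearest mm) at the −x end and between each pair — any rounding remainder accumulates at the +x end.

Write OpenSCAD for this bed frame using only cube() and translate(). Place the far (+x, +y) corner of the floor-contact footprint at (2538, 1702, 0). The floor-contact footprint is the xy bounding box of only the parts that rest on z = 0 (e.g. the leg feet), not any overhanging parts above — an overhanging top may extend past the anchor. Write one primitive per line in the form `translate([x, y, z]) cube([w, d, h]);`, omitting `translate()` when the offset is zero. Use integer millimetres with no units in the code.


translate([466, 290, 0]) cube([84, 84, 408]);
translate([466, 1618, 0]) cube([84, 84, 408]);
translate([2454, 290, 0]) cube([84, 84, 408]);
translate([2454, 1618, 0]) cube([84, 84, 408]);
translate([550, 290, 170]) cube([1904, 29, 177]);
translate([550, 1673, 170]) cube([1904, 29, 177]);
translate([466, 374, 170]) cube([29, 1244, 177]);
translate([2509, 374, 170]) cube([29, 1244, 177]);
translate([661, 290, 347]) cube([88, 1412, 21]);
translate([860, 290, 347]) cube([88, 1412, 21]);
translate([1059, 290, 347]) cube([88, 1412, 21]);
translate([1258, 290, 347]) cube([88, 1412, 21]);
translate([1457, 290, 347]) cube([88, 1412, 21]);
translate([1656, 290, 347]) cube([88, 1412, 21]);
translate([1855, 290, 347]) cube([88, 1412, 21]);
translate([2054, 290, 347]) cube([88, 1412, 21]);
translate([2253, 290, 347]) cube([88, 1412, 21]);


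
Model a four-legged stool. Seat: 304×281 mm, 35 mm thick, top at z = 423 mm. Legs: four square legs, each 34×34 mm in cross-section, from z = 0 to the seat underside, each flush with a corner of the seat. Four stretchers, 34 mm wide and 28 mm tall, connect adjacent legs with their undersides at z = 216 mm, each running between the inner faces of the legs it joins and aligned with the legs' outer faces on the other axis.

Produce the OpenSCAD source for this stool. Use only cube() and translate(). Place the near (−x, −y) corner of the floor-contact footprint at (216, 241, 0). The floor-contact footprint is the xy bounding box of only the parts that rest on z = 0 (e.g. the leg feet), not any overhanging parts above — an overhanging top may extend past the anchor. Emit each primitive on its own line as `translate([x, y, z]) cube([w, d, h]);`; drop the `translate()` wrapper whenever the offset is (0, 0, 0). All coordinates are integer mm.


translate([216, 241, 388]) cube([304, 281, 35]);
translate([216, 241, 0]) cube([34, 34, 388]);
translate([486, 241, 0]) cube([34, 34, 388]);
translate([216, 488, 0]) cube([34, 34, 388]);
translate([486, 488, 0]) cube([34, 34, 388]);
translate([250, 241, 216]) cube([236, 34, 28]);
translate([250, 488, 216]) cube([236, 34, 28]);
translate([216, 275, 216]) cube([34, 213, 28]);
translate([486, 275, 216]) cube([34, 213, 28]);


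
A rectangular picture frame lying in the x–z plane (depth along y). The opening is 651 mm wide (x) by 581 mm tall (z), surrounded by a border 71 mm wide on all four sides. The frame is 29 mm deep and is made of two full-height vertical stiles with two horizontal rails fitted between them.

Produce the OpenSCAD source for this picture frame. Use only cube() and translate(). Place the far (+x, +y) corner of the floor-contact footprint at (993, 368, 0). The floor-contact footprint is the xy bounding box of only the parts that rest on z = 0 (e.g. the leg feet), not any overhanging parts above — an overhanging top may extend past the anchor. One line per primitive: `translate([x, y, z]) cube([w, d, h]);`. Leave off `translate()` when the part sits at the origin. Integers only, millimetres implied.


translate([200, 339, 0]) cube([71, 29, 723]);
translate([922, 339, 0]) cube([71, 29, 723]);
translate([271, 339, 0]) cube([651, 29, 71]);
translate([271, 339, 652]) cube([651, 29, 71]);


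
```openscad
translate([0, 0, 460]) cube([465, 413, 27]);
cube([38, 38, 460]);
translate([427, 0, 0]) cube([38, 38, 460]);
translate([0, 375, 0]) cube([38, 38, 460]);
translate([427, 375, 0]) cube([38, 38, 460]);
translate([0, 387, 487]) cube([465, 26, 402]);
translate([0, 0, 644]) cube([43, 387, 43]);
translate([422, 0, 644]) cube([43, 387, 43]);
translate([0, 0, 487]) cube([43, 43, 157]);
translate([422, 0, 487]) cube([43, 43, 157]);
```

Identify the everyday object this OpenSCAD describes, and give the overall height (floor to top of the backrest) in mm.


A chair. The overall height is 889 mm.

A slab on four corner posts with a tall panel at the back — a chair. The seat slab sits at z = 460 with thickness 27, and the 402 mm backrest starts at the seat top, so the overall height is 460 + 27 + 402 = 889 mm.


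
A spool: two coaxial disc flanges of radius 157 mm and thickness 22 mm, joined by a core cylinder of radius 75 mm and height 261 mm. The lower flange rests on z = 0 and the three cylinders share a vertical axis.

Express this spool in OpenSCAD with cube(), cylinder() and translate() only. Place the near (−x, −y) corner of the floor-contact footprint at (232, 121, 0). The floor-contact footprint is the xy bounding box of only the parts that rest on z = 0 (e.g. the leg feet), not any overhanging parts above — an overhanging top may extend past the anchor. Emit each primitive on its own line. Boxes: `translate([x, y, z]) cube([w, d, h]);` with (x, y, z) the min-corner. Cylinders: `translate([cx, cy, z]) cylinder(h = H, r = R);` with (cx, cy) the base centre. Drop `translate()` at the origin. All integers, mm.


translate([389, 278, 0]) cylinder(h = 22, r = 157);
translate([389, 278, 22]) cylinder(h = 261, r = 75);
translate([389, 278, 283]) cylinder(h = 22, r = 157);


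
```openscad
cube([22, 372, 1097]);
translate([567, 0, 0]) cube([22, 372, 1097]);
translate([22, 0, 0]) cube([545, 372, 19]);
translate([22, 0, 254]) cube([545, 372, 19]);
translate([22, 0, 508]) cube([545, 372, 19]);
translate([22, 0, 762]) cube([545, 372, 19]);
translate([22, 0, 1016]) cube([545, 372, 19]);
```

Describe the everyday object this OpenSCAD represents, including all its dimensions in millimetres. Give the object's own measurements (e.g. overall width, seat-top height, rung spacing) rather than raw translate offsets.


An open bookshelf. Two side panels, each 22 mm thick, 372 mm deep and 1097 mm tall, stand 589 mm apart (outside-to-outside). Between them sit 5 shelves, each 19 mm thick and 372 mm deep, spanning the full gap between the sides. The bottom shelf rests on the floor (its underside at z = 0) and the clear gap between one shelf's top and the next shelf's underside is 235 mm.


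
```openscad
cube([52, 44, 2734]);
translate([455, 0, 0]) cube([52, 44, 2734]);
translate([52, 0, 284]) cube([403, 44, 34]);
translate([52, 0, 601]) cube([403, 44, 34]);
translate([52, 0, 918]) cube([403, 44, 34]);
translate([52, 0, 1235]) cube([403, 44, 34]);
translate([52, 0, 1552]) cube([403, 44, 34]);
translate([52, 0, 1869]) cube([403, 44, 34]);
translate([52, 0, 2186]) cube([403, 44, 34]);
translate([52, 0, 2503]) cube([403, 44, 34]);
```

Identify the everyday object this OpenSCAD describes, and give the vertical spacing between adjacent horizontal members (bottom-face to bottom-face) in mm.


A ladder. The rung spacing is 317 mm.

Two tall 52×44 posts with 8 short bars between them — a ladder. Adjacent rungs sit at z = 284 and z = 601, so the spacing is 601 − 284 = 317 mm.


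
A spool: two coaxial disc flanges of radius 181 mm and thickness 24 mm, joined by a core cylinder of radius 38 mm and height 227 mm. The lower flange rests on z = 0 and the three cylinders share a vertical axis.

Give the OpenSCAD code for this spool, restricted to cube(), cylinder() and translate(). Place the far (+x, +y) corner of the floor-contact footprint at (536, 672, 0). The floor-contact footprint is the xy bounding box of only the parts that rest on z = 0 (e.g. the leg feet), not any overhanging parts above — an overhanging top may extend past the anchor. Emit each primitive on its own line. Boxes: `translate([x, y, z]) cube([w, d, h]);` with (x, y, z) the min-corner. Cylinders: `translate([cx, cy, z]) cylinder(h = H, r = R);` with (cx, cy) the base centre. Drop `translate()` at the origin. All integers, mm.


translate([355, 491, 0]) cylinder(h = 24, r = 181);
translate([355, 491, 24]) cylinder(h = 227, r = 38);
translate([355, 491, 251]) cylinder(h = 24, r = 181);


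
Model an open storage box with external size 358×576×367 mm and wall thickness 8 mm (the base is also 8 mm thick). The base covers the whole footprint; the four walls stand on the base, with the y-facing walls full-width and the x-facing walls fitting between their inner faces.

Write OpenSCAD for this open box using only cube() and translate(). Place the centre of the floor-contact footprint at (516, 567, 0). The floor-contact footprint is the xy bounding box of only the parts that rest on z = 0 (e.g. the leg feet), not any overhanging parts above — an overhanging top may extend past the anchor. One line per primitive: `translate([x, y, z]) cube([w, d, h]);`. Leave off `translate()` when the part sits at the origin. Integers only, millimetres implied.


translate([337, 279, 0]) cube([358, 576, 8]);
translate([337, 279, 8]) cube([358, 8, 359]);
translate([337, 847, 8]) cube([358, 8, 359]);
translate([337, 287, 8]) cube([8, 560, 359]);
translate([687, 287, 8]) cube([8, 560, 359]);
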